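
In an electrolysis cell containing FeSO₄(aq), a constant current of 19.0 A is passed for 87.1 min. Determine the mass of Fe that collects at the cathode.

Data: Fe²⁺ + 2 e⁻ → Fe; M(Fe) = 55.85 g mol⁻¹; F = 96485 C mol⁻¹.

Q = I·t = 19.00 A × 5226.0 s = 99290 C.
n(e⁻) = Q/F = 99290 / 96485 = 1.029 mol.
Fe²⁺ + 2 e⁻ → Fe, so n(Fe) = n(e⁻)/2 = 0.5146 mol.
m = n·M = 0.5146 × 55.85 = 28.7 g.

28.7 g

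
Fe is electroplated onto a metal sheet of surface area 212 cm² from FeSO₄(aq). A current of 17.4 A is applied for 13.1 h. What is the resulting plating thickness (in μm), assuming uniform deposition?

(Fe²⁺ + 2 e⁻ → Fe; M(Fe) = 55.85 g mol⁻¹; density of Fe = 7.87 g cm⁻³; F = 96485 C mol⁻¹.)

Q = I·t = 17.40 × 47160 = 820600 C; n(e⁻) = 8.505 mol.
n(Fe) = n(e⁻)/2 = 4.252 mol, so m = 4.252 × 55.85 = 237.5 g.
Volume = m/ρ = 237.5 / 7.87 = 30.18 cm³.
Thickness = V/A = 30.18 / 212 = 0.142 cm = 1420 μm.

1420 μm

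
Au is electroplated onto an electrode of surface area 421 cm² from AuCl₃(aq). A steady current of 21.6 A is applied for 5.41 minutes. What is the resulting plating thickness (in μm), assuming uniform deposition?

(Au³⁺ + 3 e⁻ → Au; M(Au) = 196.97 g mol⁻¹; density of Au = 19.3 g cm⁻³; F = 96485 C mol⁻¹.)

Q = I·t = 21.60 × 324.60 = 7011 C; n(e⁻) = 0.07267 mol.
n(Au) = n(e⁻)/3 = 0.02422 mol, so m = 0.02422 × 196.97 = 4.771 g.
Volume = m/ρ = 4.771 / 19.3 = 0.2472 cm³.
Thickness = V/A = 0.2472 / 421 = 5.87 × 10⁻⁴ cm = 5.87 μm.

5.87 μm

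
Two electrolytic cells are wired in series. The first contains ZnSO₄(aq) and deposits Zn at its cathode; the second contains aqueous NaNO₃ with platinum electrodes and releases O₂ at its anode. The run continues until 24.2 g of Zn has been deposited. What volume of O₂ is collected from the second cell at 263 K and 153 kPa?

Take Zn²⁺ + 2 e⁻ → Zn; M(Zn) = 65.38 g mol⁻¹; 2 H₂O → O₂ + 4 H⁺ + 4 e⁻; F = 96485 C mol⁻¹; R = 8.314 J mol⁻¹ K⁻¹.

n(Zn) = 24.2 / 65.38 = 0.3701 mol, so n(e⁻) = 2 × 0.3701 = 0.7403 mol.
The cells are in series, so the same 0.7403 mol of electrons passes through the second cell.
2 H₂O → O₂ + 4 H⁺ + 4 e⁻ — 4 mol e⁻ per mol O₂, so n(O₂) = 0.7403/4 = 0.1851 mol.
V = nRT/P = (0.1851 × 8.314 × 263) / (153 × 10³) = 0.00264 m³ = 2.64 L.

2.64 L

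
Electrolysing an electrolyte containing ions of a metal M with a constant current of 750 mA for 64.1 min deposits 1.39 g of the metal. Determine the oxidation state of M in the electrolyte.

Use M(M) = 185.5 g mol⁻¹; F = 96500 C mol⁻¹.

+4

Q = I·t = 0.7500 A × 3846.0 s = 2884 C, so n(e⁻) = 2884/96500 = 0.02989 mol.
n(M) deposited = 1.39 / 185.5 = 0.007493 mol.
Electrons per atom = n(e⁻)/n(M) = 0.02989 / 0.007493 = 3.99 ≈ 4, so the ion is M⁴⁺.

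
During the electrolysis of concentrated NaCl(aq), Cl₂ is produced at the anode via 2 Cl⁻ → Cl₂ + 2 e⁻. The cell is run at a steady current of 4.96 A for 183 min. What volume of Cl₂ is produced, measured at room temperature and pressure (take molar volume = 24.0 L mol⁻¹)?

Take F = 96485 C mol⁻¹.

6.77 L

Q = I·t = 4.960 A × 10980 s = 54460 C.
n(e⁻) = Q/F = 54460 / 96485 = 0.5644 mol.
2 electrons are transferred per Cl₂ molecule, so n(Cl₂) = 0.5644 / 2 = 0.2822 mol.
V = n × V_m = 0.2822 × 24.0 = 6.77 L.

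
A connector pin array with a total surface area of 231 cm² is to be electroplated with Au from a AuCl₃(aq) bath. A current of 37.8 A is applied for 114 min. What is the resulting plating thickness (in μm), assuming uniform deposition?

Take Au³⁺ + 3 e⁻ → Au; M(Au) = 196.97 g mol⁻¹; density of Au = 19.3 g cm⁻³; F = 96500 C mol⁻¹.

395 μm

Q = I·t = 37.80 × 6840.0 = 258600 C; n(e⁻) = 2.679 mol.
n(Au) = n(e⁻)/3 = 0.8931 mol, so m = 0.8931 × 196.97 = 175.9 g.
Volume = m/ρ = 175.9 / 19.3 = 9.115 cm³.
Thickness = V/A = 9.115 / 231 = 0.0395 cm = 395 μm.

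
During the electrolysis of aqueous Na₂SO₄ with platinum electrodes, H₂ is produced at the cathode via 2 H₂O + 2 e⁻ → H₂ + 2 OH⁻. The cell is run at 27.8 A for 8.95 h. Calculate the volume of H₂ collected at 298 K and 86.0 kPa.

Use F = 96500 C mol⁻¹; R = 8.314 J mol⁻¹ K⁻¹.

134 L

Q = I·t = 27.80 A × 32220 s = 895700 C.
n(e⁻) = Q/F = 895700 / 96500 = 9.282 mol.
2 electrons are transferred per H₂ molecule, so n(H₂) = 9.282 / 2 = 4.641 mol.
V = nRT/P = (4.641 × 8.314 × 298) / (86.0 × 10³ Pa) = 0.134 m³ = 134 L.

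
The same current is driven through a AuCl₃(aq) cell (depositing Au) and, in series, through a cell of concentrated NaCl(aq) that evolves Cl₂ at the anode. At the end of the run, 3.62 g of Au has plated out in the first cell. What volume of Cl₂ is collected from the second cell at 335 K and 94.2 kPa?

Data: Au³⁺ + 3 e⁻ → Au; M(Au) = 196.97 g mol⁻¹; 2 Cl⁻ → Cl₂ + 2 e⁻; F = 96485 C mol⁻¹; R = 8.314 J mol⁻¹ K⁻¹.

n(Au) = 3.62 / 196.97 = 0.01838 mol, so n(e⁻) = 3 × 0.01838 = 0.05514 mol.
The cells are in series, so the same 0.05514 mol of electrons passes through the second cell.
2 Cl⁻ → Cl₂ + 2 e⁻ — 2 mol e⁻ per mol Cl₂, so n(Cl₂) = 0.05514/2 = 0.02757 mol.
V = nRT/P = (0.02757 × 8.314 × 335) / (94.2 × 10³) = 8.15 × 10⁻⁴ m³ = 0.815 L.

0.815 L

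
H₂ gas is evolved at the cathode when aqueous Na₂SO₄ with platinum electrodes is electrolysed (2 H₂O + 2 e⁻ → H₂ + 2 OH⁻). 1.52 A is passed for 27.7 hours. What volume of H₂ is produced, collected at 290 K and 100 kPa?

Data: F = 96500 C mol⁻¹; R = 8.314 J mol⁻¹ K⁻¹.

18.9 L

Q = I·t = 1.520 A × 99720 s = 151600 C.
n(e⁻) = Q/F = 151600 / 96500 = 1.571 mol.
2 electrons are transferred per H₂ molecule, so n(H₂) = 1.571 / 2 = 0.7854 mol.
V = nRT/P = (0.7854 × 8.314 × 290) / (100 × 10³ Pa) = 0.0189 m³ = 18.9 L.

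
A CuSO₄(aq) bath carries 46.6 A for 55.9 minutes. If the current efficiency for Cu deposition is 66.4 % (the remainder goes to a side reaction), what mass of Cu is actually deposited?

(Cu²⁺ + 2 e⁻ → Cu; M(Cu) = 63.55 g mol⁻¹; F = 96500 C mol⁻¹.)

34.2 g

Q = I·t = 46.60 × 3354.0 = 156300 C.
n(e⁻) = 156300/96500 = 1.620 mol; theoretically n(Cu) = 1.620/2 = 0.8098 mol, m_theo = 51.46 g.
At 66.4 % efficiency, m_actual = 0.664 × 51.46 = 34.2 g.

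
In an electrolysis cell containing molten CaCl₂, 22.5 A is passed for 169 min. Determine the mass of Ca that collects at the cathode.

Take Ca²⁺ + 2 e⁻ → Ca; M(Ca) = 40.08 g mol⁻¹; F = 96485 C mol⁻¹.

47.4 g

Q = I·t = 22.50 A × 10140 s = 228200 C.
n(e⁻) = Q/F = 228200 / 96485 = 2.365 mol.
Ca²⁺ + 2 e⁻ → Ca, so n(Ca) = n(e⁻)/2 = 1.182 mol.
m = n·M = 1.182 × 40.08 = 47.4 g.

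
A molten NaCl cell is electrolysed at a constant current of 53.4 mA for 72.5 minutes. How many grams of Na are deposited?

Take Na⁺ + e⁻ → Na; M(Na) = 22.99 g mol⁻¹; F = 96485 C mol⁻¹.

0.0553 g

Q = I·t = 0.05340 A × 4350.0 s = 232.3 C.
n(e⁻) = Q/F = 232.3 / 96485 = 0.002408 mol.
Na⁺ + e⁻ → Na, so n(Na) = n(e⁻)/1 = 0.002408 mol.
m = n·M = 0.002408 × 22.99 = 0.0553 g.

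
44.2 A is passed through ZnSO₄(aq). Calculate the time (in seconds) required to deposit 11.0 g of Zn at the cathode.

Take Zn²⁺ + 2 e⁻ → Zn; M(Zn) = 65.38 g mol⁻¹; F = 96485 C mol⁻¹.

n(Zn) = m/M = 11.0 / 65.38 = 0.1682 mol.
Each Zn atom requires 2 electrons, so n(e⁻) = 2 × 0.1682 = 0.3365 mol.
Q = n(e⁻)·F = 0.3365 × 96485 = 32470 C.
t = Q/I = 32470 / 44.20 A = 734.5 s.

735 s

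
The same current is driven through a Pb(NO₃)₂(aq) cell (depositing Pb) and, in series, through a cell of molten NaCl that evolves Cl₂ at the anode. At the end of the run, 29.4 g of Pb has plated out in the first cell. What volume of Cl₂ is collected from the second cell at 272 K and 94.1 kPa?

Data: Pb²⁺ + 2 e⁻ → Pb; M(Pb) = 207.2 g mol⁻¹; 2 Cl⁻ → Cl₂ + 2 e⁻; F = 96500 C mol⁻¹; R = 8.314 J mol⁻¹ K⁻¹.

n(Pb) = 29.4 / 207.2 = 0.1419 mol, so n(e⁻) = 2 × 0.1419 = 0.2838 mol.
The cells are in series, so the same 0.2838 mol of electrons passes through the second cell.
2 Cl⁻ → Cl₂ + 2 e⁻ — 2 mol e⁻ per mol Cl₂, so n(Cl₂) = 0.2838/2 = 0.1419 mol.
V = nRT/P = (0.1419 × 8.314 × 272) / (94.1 × 10³) = 0.00341 m³ = 3.41 L.

3.41 L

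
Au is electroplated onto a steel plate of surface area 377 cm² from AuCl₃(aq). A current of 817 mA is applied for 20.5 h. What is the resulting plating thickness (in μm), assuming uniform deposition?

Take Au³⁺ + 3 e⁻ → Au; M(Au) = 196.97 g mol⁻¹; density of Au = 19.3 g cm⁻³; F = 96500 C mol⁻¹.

56.4 μm

Q = I·t = 0.8170 × 73800 = 60290 C; n(e⁻) = 0.6248 mol.
n(Au) = n(e⁻)/3 = 0.2083 mol, so m = 0.2083 × 196.97 = 41.02 g.
Volume = m/ρ = 41.02 / 19.3 = 2.126 cm³.
Thickness = V/A = 2.126 / 377 = 0.00564 cm = 56.4 μm.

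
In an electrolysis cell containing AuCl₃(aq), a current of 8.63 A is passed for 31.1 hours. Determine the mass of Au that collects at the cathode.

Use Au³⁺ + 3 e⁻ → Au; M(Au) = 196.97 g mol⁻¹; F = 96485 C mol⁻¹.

Q = I·t = 8.630 A × 111960 s = 966200 C.
n(e⁻) = Q/F = 966200 / 96485 = 10.01 mol.
Au³⁺ + 3 e⁻ → Au, so n(Au) = n(e⁻)/3 = 3.338 mol.
m = n·M = 3.338 × 196.97 = 657 g.

657 g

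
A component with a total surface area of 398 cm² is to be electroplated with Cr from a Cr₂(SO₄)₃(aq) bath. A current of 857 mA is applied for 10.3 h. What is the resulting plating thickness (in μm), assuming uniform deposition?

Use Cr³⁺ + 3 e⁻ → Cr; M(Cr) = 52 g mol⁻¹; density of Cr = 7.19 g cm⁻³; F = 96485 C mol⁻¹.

Q = I·t = 0.8570 × 37080 = 31780 C; n(e⁻) = 0.3294 mol.
n(Cr) = n(e⁻)/3 = 0.1098 mol, so m = 0.1098 × 52 = 5.709 g.
Volume = m/ρ = 5.709 / 7.19 = 0.7940 cm³.
Thickness = V/A = 0.7940 / 398 = 0.00199 cm = 19.9 μm.

19.9 μm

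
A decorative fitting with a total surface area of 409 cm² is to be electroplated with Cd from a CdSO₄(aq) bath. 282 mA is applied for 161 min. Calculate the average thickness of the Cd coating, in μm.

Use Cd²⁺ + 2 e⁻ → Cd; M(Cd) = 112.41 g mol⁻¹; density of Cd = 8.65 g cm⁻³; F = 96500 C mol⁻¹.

4.48 μm

Q = I·t = 0.2820 × 9660.0 = 2724 C; n(e⁻) = 0.02823 mol.
n(Cd) = n(e⁻)/2 = 0.01411 mol, so m = 0.01411 × 112.41 = 1.587 g.
Volume = m/ρ = 1.587 / 8.65 = 0.1834 cm³.
Thickness = V/A = 0.1834 / 409 = 4.48 × 10⁻⁴ cm = 4.48 μm.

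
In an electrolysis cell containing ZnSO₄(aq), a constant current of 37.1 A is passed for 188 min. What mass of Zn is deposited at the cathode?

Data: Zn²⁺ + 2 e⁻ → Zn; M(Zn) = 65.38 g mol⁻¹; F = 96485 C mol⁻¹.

Q = I·t = 37.10 A × 11280 s = 418500 C.
n(e⁻) = Q/F = 418500 / 96485 = 4.337 mol.
Zn²⁺ + 2 e⁻ → Zn, so n(Zn) = n(e⁻)/2 = 2.169 mol.
m = n·M = 2.169 × 65.38 = 142 g.

142 g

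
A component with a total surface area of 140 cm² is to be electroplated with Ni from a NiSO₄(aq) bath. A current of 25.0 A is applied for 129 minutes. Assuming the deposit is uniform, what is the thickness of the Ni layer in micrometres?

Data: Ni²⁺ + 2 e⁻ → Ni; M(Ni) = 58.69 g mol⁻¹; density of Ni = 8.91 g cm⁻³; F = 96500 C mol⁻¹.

Q = I·t = 25.00 × 7740.0 = 193500 C; n(e⁻) = 2.005 mol.
n(Ni) = n(e⁻)/2 = 1.003 mol, so m = 1.003 × 58.69 = 58.84 g.
Volume = m/ρ = 58.84 / 8.91 = 6.604 cm³.
Thickness = V/A = 6.604 / 140 = 0.0472 cm = 472 μm.

472 μm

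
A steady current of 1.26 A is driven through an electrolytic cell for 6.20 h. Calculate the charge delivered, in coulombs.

Q = I·t = 1.260 A × 22320 s = 28100 C.

28100 C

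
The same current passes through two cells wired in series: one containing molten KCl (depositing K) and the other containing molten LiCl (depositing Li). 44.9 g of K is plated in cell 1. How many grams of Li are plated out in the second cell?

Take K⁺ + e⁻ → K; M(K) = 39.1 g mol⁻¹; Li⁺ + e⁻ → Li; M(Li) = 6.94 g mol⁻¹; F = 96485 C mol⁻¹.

7.97 g

n(K) = 44.9 / 39.1 = 1.148 mol.
Since K⁺ + e⁻ → K, n(e⁻) passed = 1 × 1.148 = 1.148 mol.
Cells in series carry the same charge, so the same 1.148 mol of electrons passes through cell 2.
Li⁺ + e⁻ → Li, so n(Li) = 1.148 / 1 = 1.148 mol.
m(Li) = 1.148 × 6.94 = 7.97 g.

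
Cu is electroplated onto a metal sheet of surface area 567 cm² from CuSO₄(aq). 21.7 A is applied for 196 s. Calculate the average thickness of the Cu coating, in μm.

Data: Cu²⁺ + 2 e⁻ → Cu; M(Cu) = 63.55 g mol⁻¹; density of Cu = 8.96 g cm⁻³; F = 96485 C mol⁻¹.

Q = I·t = 21.70 × 196.00 = 4253 C; n(e⁻) = 0.04408 mol.
n(Cu) = n(e⁻)/2 = 0.02204 mol, so m = 0.02204 × 63.55 = 1.401 g.
Volume = m/ρ = 1.401 / 8.96 = 0.1563 cm³.
Thickness = V/A = 0.1563 / 567 = 2.76 × 10⁻⁴ cm = 2.76 μm.

2.76 μm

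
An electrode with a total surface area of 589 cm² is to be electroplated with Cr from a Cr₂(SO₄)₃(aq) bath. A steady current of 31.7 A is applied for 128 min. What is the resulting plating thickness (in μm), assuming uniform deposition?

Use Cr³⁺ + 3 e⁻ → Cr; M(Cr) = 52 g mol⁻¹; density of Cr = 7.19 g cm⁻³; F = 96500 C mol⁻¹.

Q = I·t = 31.70 × 7680.0 = 243500 C; n(e⁻) = 2.523 mol.
n(Cr) = n(e⁻)/3 = 0.8410 mol, so m = 0.8410 × 52 = 43.73 g.
Volume = m/ρ = 43.73 / 7.19 = 6.082 cm³.
Thickness = V/A = 6.082 / 589 = 0.0103 cm = 103 μm.

103 μm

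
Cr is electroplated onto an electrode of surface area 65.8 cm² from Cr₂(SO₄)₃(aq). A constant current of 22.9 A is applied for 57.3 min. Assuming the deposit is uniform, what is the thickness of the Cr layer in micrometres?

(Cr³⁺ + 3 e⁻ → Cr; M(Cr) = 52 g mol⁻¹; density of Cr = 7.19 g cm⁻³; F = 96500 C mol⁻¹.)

Q = I·t = 22.90 × 3438.0 = 78730 C; n(e⁻) = 0.8159 mol.
n(Cr) = n(e⁻)/3 = 0.2720 mol, so m = 0.2720 × 52 = 14.14 g.
Volume = m/ρ = 14.14 / 7.19 = 1.967 cm³.
Thickness = V/A = 1.967 / 65.8 = 0.0299 cm = 299 μm.

299 μm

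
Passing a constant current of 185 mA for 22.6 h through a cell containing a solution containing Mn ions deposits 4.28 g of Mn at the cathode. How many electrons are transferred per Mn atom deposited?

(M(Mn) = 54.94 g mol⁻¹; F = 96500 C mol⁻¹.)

2

Q = I·t = 0.1850 A × 81360 s = 15050 C, so n(e⁻) = 15050/96500 = 0.1560 mol.
n(Mn) deposited = 4.28 / 54.94 = 0.07790 mol.
Electrons per atom = n(e⁻)/n(Mn) = 0.1560 / 0.07790 = 2.00 ≈ 2, so the ion is Mn²⁺.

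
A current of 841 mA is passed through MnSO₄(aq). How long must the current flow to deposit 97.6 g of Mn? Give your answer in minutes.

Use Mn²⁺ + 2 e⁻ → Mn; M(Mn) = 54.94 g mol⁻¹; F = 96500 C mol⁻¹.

n(Mn) = m/M = 97.6 / 54.94 = 1.776 mol.
Each Mn atom requires 2 electrons, so n(e⁻) = 2 × 1.776 = 3.553 mol.
Q = n(e⁻)·F = 3.553 × 96500 = 342900 C.
t = Q/I = 342900 / 0.8410 A = 407700 s = 6790 min.

6790 min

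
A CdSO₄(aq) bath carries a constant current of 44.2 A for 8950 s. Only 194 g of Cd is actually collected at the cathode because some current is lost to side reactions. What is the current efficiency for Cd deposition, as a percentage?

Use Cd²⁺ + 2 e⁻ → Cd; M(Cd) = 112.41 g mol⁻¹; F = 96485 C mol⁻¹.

Q = I·t = 44.20 × 8950.0 = 395600 C; n(e⁻) = 395600/96485 = 4.100 mol.
Theoretical n(Cd) = n(e⁻)/2 = 2.050 mol, i.e. m_theo = 2.050 × 112.41 = 230.4 g.
Efficiency = m_actual / m_theo = 194 / 230.4 = 84.2 %.

84.2 %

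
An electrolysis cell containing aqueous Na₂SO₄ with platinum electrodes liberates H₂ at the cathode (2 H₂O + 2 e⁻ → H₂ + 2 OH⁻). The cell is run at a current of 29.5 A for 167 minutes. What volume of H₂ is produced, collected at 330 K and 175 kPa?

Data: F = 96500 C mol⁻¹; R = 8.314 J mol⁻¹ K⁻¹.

24.0 L

Q = I·t = 29.50 A × 10020 s = 295600 C.
n(e⁻) = Q/F = 295600 / 96500 = 3.063 mol.
2 electrons are transferred per H₂ molecule, so n(H₂) = 3.063 / 2 = 1.532 mol.
V = nRT/P = (1.532 × 8.314 × 330) / (175 × 10³ Pa) = 0.0240 m³ = 24.0 L.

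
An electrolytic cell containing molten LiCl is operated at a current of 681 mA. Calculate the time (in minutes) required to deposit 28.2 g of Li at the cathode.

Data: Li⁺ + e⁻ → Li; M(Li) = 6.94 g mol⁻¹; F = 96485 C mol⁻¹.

n(Li) = m/M = 28.2 / 6.94 = 4.063 mol.
Each Li atom requires 1 electron, so n(e⁻) = 1 × 4.063 = 4.063 mol.
Q = n(e⁻)·F = 4.063 × 96485 = 392100 C.
t = Q/I = 392100 / 0.6810 A = 575700 s = 9600 min.

9600 min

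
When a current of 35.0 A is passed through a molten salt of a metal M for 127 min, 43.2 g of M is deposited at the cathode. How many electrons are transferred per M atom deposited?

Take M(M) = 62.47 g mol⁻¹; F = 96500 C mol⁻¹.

4

Q = I·t = 35.00 A × 7620.0 s = 266700 C, so n(e⁻) = 266700/96500 = 2.764 mol.
n(M) deposited = 43.2 / 62.47 = 0.6915 mol.
Electrons per atom = n(e⁻)/n(M) = 2.764 / 0.6915 = 4.00 ≈ 4, so the ion is M⁴⁺.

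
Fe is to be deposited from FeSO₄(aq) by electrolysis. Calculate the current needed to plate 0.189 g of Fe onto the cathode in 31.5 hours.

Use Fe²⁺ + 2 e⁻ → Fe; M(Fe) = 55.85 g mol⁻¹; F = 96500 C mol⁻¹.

n(Fe) = 0.189 / 55.85 = 0.003384 mol.
n(e⁻) = 2 × 0.003384 = 0.006768 mol.
Q = n(e⁻)·F = 0.006768 × 96500 = 653.1 C.
I = Q/t = 653.1 / 113400 s = 0.00576 A.

0.00576 A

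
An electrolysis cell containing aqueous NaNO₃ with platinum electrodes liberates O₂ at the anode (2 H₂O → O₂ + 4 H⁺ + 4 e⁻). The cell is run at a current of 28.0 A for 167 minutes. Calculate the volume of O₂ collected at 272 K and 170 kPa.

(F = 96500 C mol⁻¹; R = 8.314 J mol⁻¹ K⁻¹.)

9.67 L

Q = I·t = 28.00 A × 10020 s = 280600 C.
n(e⁻) = Q/F = 280600 / 96500 = 2.907 mol.
4 electrons are transferred per O₂ molecule, so n(O₂) = 2.907 / 4 = 0.7268 mol.
V = nRT/P = (0.7268 × 8.314 × 272) / (170 × 10³ Pa) = 0.00967 m³ = 9.67 L.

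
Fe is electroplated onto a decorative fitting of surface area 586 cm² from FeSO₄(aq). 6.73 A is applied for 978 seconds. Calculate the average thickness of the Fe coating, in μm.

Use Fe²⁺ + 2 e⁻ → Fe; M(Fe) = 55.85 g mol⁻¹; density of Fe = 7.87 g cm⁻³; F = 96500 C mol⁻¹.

Q = I·t = 6.730 × 978.00 = 6582 C; n(e⁻) = 0.06821 mol.
n(Fe) = n(e⁻)/2 = 0.03410 mol, so m = 0.03410 × 55.85 = 1.905 g.
Volume = m/ρ = 1.905 / 7.87 = 0.2420 cm³.
Thickness = V/A = 0.2420 / 586 = 4.13 × 10⁻⁴ cm = 4.13 μm.

4.13 μm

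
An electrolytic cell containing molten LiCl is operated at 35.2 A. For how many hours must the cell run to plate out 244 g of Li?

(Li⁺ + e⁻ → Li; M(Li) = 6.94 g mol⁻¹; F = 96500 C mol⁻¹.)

n(Li) = m/M = 244 / 6.94 = 35.16 mol.
Each Li atom requires 1 electron, so n(e⁻) = 1 × 35.16 = 35.16 mol.
Q = n(e⁻)·F = 35.16 × 96500 = 3393000 C.
t = Q/I = 3393000 / 35.20 A = 96390 s = 26.8 h.

26.8 h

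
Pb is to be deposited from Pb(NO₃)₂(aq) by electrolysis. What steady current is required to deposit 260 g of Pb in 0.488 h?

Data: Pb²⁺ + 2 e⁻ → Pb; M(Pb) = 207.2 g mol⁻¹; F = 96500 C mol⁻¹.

138 A

n(Pb) = 260 / 207.2 = 1.255 mol.
n(e⁻) = 2 × 1.255 = 2.510 mol.
Q = n(e⁻)·F = 2.510 × 96500 = 242200 C.
I = Q/t = 242200 / 1756.8 s = 138 A.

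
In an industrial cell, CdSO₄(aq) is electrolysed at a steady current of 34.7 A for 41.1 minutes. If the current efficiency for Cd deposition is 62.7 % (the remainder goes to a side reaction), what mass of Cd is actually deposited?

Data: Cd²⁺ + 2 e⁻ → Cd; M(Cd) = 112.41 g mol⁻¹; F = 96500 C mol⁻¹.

Q = I·t = 34.70 × 2466.0 = 85570 C.
n(e⁻) = 85570/96500 = 0.8867 mol; theoretically n(Cd) = 0.8867/2 = 0.4434 mol, m_theo = 49.84 g.
At 62.7 % efficiency, m_actual = 0.627 × 49.84 = 31.2 g.

31.2 g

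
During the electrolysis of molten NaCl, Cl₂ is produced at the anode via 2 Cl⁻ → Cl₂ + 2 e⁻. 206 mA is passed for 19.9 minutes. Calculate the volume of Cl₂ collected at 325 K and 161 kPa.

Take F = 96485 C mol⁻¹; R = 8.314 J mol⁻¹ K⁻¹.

Q = I·t = 0.2060 A × 1194.0 s = 246.0 C.
n(e⁻) = Q/F = 246.0 / 96485 = 0.002549 mol.
2 electrons are transferred per Cl₂ molecule, so n(Cl₂) = 0.002549 / 2 = 0.001275 mol.
V = nRT/P = (0.001275 × 8.314 × 325) / (161 × 10³ Pa) = 2.14 × 10⁻⁵ m³ = 0.0214 L.

0.0214 L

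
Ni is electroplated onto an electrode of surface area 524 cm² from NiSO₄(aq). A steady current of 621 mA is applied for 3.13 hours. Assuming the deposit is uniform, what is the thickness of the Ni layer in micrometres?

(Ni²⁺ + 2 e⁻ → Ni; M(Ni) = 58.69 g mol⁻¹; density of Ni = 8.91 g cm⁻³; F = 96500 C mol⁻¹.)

4.56 μm

Q = I·t = 0.6210 × 11268 = 6997 C; n(e⁻) = 0.07251 mol.
n(Ni) = n(e⁻)/2 = 0.03626 mol, so m = 0.03626 × 58.69 = 2.128 g.
Volume = m/ρ = 2.128 / 8.91 = 0.2388 cm³.
Thickness = V/A = 0.2388 / 524 = 4.56 × 10⁻⁴ cm = 4.56 μm.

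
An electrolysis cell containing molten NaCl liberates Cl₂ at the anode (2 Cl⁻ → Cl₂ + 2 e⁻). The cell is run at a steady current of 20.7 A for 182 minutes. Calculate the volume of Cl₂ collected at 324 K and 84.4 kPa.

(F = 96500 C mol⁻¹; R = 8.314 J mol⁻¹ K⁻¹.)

37.4 L

Q = I·t = 20.70 A × 10920 s = 226000 C.
n(e⁻) = Q/F = 226000 / 96500 = 2.342 mol.
2 electrons are transferred per Cl₂ molecule, so n(Cl₂) = 2.342 / 2 = 1.171 mol.
V = nRT/P = (1.171 × 8.314 × 324) / (84.4 × 10³ Pa) = 0.0374 m³ = 37.4 L.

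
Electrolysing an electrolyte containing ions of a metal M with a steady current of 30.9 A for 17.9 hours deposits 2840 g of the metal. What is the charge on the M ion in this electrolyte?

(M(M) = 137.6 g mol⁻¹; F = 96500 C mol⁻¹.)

Q = I·t = 30.90 A × 64440 s = 1991000 C, so n(e⁻) = 1991000/96500 = 20.63 mol.
n(M) deposited = 2840 / 137.6 = 20.64 mol.
Electrons per atom = n(e⁻)/n(M) = 20.63 / 20.64 = 1.00 ≈ 1, so the ion is M⁺.

+1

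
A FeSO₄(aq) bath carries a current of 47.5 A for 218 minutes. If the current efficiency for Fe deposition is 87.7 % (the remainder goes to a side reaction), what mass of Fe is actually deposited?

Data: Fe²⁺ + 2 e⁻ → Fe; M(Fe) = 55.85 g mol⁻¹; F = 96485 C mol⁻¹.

158 g

Q = I·t = 47.50 × 13080 = 621300 C.
n(e⁻) = 621300/96485 = 6.439 mol; theoretically n(Fe) = 6.439/2 = 3.220 mol, m_theo = 179.8 g.
At 87.7 % efficiency, m_actual = 0.877 × 179.8 = 158 g.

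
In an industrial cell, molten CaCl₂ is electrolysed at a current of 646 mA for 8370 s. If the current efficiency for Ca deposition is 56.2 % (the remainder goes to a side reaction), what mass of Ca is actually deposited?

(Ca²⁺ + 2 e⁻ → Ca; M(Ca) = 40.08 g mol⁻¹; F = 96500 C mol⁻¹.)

0.631 g

Q = I·t = 0.6460 × 8370.0 = 5407 C.
n(e⁻) = 5407/96500 = 0.05603 mol; theoretically n(Ca) = 0.05603/2 = 0.02802 mol, m_theo = 1.123 g.
At 56.2 % efficiency, m_actual = 0.562 × 1.123 = 0.631 g.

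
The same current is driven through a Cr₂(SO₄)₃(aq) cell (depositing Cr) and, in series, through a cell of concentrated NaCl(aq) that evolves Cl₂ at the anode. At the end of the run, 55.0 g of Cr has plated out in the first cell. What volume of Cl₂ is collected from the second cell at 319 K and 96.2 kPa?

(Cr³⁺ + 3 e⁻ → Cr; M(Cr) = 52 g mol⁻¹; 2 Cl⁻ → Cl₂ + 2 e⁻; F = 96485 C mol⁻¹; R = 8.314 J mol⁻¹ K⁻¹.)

n(Cr) = 55.0 / 52 = 1.058 mol, so n(e⁻) = 3 × 1.058 = 3.173 mol.
The cells are in series, so the same 3.173 mol of electrons passes through the second cell.
2 Cl⁻ → Cl₂ + 2 e⁻ — 2 mol e⁻ per mol Cl₂, so n(Cl₂) = 3.173/2 = 1.587 mol.
V = nRT/P = (1.587 × 8.314 × 319) / (96.2 × 10³) = 0.0437 m³ = 43.7 L.

43.7 L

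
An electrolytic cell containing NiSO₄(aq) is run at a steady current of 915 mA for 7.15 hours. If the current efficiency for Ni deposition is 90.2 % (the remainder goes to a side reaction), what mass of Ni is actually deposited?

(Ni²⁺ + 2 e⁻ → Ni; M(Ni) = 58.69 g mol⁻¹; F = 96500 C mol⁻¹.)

6.46 g

Q = I·t = 0.9150 × 25740 = 23550 C.
n(e⁻) = 23550/96500 = 0.2441 mol; theoretically n(Ni) = 0.2441/2 = 0.1220 mol, m_theo = 7.162 g.
At 90.2 % efficiency, m_actual = 0.902 × 7.162 = 6.46 g.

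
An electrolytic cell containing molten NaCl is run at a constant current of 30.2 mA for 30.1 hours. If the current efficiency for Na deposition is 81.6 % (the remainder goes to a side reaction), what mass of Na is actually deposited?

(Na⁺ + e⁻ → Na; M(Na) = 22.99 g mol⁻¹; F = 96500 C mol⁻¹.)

0.636 g

Q = I·t = 0.03020 × 108360 = 3272 C.
n(e⁻) = 3272/96500 = 0.03391 mol; theoretically n(Na) = 0.03391/1 = 0.03391 mol, m_theo = 0.7796 g.
At 81.6 % efficiency, m_actual = 0.816 × 0.7796 = 0.636 g.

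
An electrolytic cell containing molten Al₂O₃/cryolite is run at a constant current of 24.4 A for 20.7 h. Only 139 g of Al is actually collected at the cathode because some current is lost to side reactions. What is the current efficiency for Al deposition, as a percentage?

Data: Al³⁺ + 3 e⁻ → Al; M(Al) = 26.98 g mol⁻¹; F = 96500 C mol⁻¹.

82.0 %

Q = I·t = 24.40 × 74520 = 1818000 C; n(e⁻) = 1818000/96500 = 18.84 mol.
Theoretical n(Al) = n(e⁻)/3 = 6.281 mol, i.e. m_theo = 6.281 × 26.98 = 169.5 g.
Efficiency = m_actual / m_theo = 139 / 169.5 = 82.0 %.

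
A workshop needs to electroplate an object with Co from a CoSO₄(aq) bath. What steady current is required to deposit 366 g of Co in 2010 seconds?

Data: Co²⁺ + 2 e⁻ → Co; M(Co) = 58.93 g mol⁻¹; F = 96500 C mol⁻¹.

n(Co) = 366 / 58.93 = 6.211 mol.
n(e⁻) = 2 × 6.211 = 12.42 mol.
Q = n(e⁻)·F = 12.42 × 96500 = 1199000 C.
I = Q/t = 1199000 / 2010.0 s = 596 A.

596 A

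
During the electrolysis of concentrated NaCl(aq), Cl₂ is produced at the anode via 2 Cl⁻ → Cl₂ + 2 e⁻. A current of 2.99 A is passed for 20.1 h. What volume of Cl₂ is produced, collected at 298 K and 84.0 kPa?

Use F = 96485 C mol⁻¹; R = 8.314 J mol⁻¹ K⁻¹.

Q = I·t = 2.990 A × 72360 s = 216400 C.
n(e⁻) = Q/F = 216400 / 96485 = 2.242 mol.
2 electrons are transferred per Cl₂ molecule, so n(Cl₂) = 2.242 / 2 = 1.121 mol.
V = nRT/P = (1.121 × 8.314 × 298) / (84.0 × 10³ Pa) = 0.0331 m³ = 33.1 L.

33.1 L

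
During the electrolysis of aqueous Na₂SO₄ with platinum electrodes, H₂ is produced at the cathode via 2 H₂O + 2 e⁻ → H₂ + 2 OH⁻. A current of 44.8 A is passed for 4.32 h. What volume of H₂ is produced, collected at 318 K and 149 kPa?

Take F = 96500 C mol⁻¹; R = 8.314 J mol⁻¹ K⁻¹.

Q = I·t = 44.80 A × 15552 s = 696700 C.
n(e⁻) = Q/F = 696700 / 96500 = 7.220 mol.
2 electrons are transferred per H₂ molecule, so n(H₂) = 7.220 / 2 = 3.610 mol.
V = nRT/P = (3.610 × 8.314 × 318) / (149 × 10³ Pa) = 0.0641 m³ = 64.1 L.

64.1 L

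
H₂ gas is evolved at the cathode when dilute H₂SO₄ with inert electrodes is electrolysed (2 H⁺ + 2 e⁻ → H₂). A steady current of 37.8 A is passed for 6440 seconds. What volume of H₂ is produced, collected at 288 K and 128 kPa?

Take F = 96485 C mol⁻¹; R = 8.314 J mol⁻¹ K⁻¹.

23.6 L

Q = I·t = 37.80 A × 6440.0 s = 243400 C.
n(e⁻) = Q/F = 243400 / 96485 = 2.523 mol.
2 electrons are transferred per H₂ molecule, so n(H₂) = 2.523 / 2 = 1.262 mol.
V = nRT/P = (1.262 × 8.314 × 288) / (128 × 10³ Pa) = 0.0236 m³ = 23.6 L.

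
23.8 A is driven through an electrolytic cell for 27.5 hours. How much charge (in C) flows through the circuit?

2.36 × 10⁶ C

Q = I·t = 23.80 A × 99000 s = 2.36 × 10⁶ C.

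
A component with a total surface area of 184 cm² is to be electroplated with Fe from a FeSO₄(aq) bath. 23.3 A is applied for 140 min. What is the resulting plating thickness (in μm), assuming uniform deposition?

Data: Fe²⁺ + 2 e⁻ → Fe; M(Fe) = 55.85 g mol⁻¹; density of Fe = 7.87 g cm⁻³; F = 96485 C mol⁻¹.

Q = I·t = 23.30 × 8400.0 = 195700 C; n(e⁻) = 2.029 mol.
n(Fe) = n(e⁻)/2 = 1.014 mol, so m = 1.014 × 55.85 = 56.65 g.
Volume = m/ρ = 56.65 / 7.87 = 7.198 cm³.
Thickness = V/A = 7.198 / 184 = 0.0391 cm = 391 μm.

391 μm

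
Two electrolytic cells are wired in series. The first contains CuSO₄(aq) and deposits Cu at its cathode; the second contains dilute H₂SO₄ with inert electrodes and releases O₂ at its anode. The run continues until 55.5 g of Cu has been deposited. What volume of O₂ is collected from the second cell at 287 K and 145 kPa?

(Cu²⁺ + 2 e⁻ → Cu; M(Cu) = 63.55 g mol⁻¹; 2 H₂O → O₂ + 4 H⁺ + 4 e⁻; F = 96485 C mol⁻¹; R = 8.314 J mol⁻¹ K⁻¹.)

n(Cu) = 55.5 / 63.55 = 0.8733 mol, so n(e⁻) = 2 × 0.8733 = 1.747 mol.
The cells are in series, so the same 1.747 mol of electrons passes through the second cell.
2 H₂O → O₂ + 4 H⁺ + 4 e⁻ — 4 mol e⁻ per mol O₂, so n(O₂) = 1.747/4 = 0.4367 mol.
V = nRT/P = (0.4367 × 8.314 × 287) / (145 × 10³) = 0.00719 m³ = 7.19 L.

7.19 L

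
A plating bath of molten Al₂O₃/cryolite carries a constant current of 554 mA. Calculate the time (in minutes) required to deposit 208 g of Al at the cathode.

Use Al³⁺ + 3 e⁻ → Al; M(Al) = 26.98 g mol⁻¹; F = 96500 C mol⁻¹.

67100 min

n(Al) = m/M = 208 / 26.98 = 7.709 mol.
Each Al atom requires 3 electrons, so n(e⁻) = 3 × 7.709 = 23.13 mol.
Q = n(e⁻)·F = 23.13 × 96500 = 2232000 C.
t = Q/I = 2232000 / 0.5540 A = 4029000 s = 67100 min.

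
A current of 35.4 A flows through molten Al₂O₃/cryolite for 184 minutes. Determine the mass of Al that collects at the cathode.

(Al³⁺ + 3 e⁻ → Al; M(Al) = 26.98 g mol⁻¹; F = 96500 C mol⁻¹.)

36.4 g

Q = I·t = 35.40 A × 11040 s = 390800 C.
n(e⁻) = Q/F = 390800 / 96500 = 4.050 mol.
Al³⁺ + 3 e⁻ → Al, so n(Al) = n(e⁻)/3 = 1.350 mol.
m = n·M = 1.350 × 26.98 = 36.4 g.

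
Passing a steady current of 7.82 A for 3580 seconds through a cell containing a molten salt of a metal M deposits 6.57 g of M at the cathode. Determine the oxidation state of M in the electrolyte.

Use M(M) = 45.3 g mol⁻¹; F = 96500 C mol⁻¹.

Q = I·t = 7.820 A × 3580.0 s = 28000 C, so n(e⁻) = 28000/96500 = 0.2901 mol.
n(M) deposited = 6.57 / 45.3 = 0.1450 mol.
Electrons per atom = n(e⁻)/n(M) = 0.2901 / 0.1450 = 2.00 ≈ 2, so the ion is M²⁺.

+2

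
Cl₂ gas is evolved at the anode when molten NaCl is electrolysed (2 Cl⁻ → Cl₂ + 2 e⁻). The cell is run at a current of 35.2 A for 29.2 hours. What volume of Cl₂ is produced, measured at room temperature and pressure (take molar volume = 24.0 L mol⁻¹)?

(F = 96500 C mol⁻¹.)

Q = I·t = 35.20 A × 105120 s = 3700000 C.
n(e⁻) = Q/F = 3700000 / 96500 = 38.34 mol.
2 electrons are transferred per Cl₂ molecule, so n(Cl₂) = 38.34 / 2 = 19.17 mol.
V = n × V_m = 19.17 × 24.0 = 460 L.

460 L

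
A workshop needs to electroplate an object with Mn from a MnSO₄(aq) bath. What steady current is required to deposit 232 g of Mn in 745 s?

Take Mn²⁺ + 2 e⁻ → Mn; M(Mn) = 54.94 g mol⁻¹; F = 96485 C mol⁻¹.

1090 A

n(Mn) = 232 / 54.94 = 4.223 mol.
n(e⁻) = 2 × 4.223 = 8.446 mol.
Q = n(e⁻)·F = 8.446 × 96485 = 814900 C.
I = Q/t = 814900 / 745.00 s = 1090 A.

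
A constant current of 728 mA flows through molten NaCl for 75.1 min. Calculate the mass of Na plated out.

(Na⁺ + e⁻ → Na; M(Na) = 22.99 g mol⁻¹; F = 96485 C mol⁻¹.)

Q = I·t = 0.7280 A × 4506.0 s = 3280 C.
n(e⁻) = Q/F = 3280 / 96485 = 0.03400 mol.
Na⁺ + e⁻ → Na, so n(Na) = n(e⁻)/1 = 0.03400 mol.
m = n·M = 0.03400 × 22.99 = 0.782 g.

0.782 g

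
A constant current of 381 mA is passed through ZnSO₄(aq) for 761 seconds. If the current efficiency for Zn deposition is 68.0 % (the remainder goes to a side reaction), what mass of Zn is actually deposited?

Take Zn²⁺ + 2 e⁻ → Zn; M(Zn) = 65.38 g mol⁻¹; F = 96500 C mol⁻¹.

Q = I·t = 0.3810 × 761.00 = 289.9 C.
n(e⁻) = 289.9/96500 = 0.003005 mol; theoretically n(Zn) = 0.003005/2 = 0.001502 mol, m_theo = 0.09822 g.
At 68.0 % efficiency, m_actual = 0.680 × 0.09822 = 0.0668 g.

0.0668 g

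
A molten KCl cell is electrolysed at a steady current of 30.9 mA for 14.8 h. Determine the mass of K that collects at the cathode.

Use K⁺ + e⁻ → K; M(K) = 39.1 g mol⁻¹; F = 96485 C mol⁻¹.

0.667 g

Q = I·t = 0.03090 A × 53280 s = 1646 C.
n(e⁻) = Q/F = 1646 / 96485 = 0.01706 mol.
K⁺ + e⁻ → K, so n(K) = n(e⁻)/1 = 0.01706 mol.
m = n·M = 0.01706 × 39.1 = 0.667 g.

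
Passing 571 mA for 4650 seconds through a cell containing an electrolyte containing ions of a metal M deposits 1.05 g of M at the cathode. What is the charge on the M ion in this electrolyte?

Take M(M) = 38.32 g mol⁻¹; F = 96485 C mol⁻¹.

+1

Q = I·t = 0.5710 A × 4650.0 s = 2655 C, so n(e⁻) = 2655/96485 = 0.02752 mol.
n(M) deposited = 1.05 / 38.32 = 0.02740 mol.
Electrons per atom = n(e⁻)/n(M) = 0.02752 / 0.02740 = 1.00 ≈ 1, so the ion is M⁺.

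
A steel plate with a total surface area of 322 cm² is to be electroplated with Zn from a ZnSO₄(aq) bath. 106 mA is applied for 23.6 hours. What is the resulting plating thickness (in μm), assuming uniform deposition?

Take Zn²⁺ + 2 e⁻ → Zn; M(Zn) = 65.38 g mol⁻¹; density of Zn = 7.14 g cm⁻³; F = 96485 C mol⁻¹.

Q = I·t = 0.1060 × 84960 = 9006 C; n(e⁻) = 0.09334 mol.
n(Zn) = n(e⁻)/2 = 0.04667 mol, so m = 0.04667 × 65.38 = 3.051 g.
Volume = m/ρ = 3.051 / 7.14 = 0.4273 cm³.
Thickness = V/A = 0.4273 / 322 = 0.00133 cm = 13.3 μm.

13.3 μm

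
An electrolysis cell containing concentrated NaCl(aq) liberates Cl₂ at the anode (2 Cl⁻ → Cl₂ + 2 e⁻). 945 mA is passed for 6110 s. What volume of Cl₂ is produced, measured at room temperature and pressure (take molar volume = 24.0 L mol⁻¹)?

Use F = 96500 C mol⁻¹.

Q = I·t = 0.9450 A × 6110.0 s = 5774 C.
n(e⁻) = Q/F = 5774 / 96500 = 0.05983 mol.
2 electrons are transferred per Cl₂ molecule, so n(Cl₂) = 0.05983 / 2 = 0.02992 mol.
V = n × V_m = 0.02992 × 24.0 = 0.718 L.

0.718 L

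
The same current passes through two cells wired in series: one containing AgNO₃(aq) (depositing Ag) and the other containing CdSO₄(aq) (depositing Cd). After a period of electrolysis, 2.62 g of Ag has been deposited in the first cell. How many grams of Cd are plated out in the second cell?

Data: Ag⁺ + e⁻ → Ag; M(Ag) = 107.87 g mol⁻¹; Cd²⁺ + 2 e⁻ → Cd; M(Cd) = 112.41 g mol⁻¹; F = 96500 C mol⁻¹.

1.37 g

n(Ag) = 2.62 / 107.87 = 0.02429 mol.
Since Ag⁺ + e⁻ → Ag, n(e⁻) passed = 1 × 0.02429 = 0.02429 mol.
Cells in series carry the same charge, so the same 0.02429 mol of electrons passes through cell 2.
Cd²⁺ + 2 e⁻ → Cd, so n(Cd) = 0.02429 / 2 = 0.01214 mol.
m(Cd) = 0.01214 × 112.41 = 1.37 g.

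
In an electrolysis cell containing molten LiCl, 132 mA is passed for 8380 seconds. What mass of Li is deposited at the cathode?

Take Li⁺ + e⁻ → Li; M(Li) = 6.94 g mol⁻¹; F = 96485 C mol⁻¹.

Q = I·t = 0.1320 A × 8380.0 s = 1106 C.
n(e⁻) = Q/F = 1106 / 96485 = 0.01146 mol.
Li⁺ + e⁻ → Li, so n(Li) = n(e⁻)/1 = 0.01146 mol.
m = n·M = 0.01146 × 6.94 = 0.0796 g.

0.0796 g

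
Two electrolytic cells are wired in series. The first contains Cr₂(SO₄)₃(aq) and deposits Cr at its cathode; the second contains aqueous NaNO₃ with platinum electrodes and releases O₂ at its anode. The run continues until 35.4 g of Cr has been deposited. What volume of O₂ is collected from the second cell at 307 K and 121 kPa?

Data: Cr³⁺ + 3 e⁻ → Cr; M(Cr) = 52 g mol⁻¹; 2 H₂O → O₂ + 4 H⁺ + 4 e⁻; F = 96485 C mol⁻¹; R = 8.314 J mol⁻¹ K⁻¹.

10.8 L

n(Cr) = 35.4 / 52 = 0.6808 mol, so n(e⁻) = 3 × 0.6808 = 2.042 mol.
The cells are in series, so the same 2.042 mol of electrons passes through the second cell.
2 H₂O → O₂ + 4 H⁺ + 4 e⁻ — 4 mol e⁻ per mol O₂, so n(O₂) = 2.042/4 = 0.5106 mol.
V = nRT/P = (0.5106 × 8.314 × 307) / (121 × 10³) = 0.0108 m³ = 10.8 L.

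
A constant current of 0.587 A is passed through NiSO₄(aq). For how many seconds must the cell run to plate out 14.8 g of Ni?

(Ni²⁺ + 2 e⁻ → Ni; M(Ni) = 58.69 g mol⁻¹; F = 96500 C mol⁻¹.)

n(Ni) = m/M = 14.8 / 58.69 = 0.2522 mol.
Each Ni atom requires 2 electrons, so n(e⁻) = 2 × 0.2522 = 0.5043 mol.
Q = n(e⁻)·F = 0.5043 × 96500 = 48670 C.
t = Q/I = 48670 / 0.5870 A = 82910 s.

82900 s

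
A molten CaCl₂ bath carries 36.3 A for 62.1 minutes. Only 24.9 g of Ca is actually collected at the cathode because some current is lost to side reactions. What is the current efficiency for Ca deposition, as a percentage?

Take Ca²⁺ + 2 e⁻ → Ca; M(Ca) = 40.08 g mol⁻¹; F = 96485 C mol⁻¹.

Q = I·t = 36.30 × 3726.0 = 135300 C; n(e⁻) = 135300/96485 = 1.402 mol.
Theoretical n(Ca) = n(e⁻)/2 = 0.7009 mol, i.e. m_theo = 0.7009 × 40.08 = 28.09 g.
Efficiency = m_actual / m_theo = 24.9 / 28.09 = 88.6 %.

88.6 %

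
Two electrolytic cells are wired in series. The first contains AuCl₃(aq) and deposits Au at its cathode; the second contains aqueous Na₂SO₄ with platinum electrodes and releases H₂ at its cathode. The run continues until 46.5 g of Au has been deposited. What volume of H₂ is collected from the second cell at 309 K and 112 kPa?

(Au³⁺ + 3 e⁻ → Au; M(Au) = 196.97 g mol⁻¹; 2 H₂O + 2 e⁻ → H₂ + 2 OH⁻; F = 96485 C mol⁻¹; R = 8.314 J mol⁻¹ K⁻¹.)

n(Au) = 46.5 / 196.97 = 0.2361 mol, so n(e⁻) = 3 × 0.2361 = 0.7082 mol.
The cells are in series, so the same 0.7082 mol of electrons passes through the second cell.
2 H₂O + 2 e⁻ → H₂ + 2 OH⁻ — 2 mol e⁻ per mol H₂, so n(H₂) = 0.7082/2 = 0.3541 mol.
V = nRT/P = (0.3541 × 8.314 × 309) / (112 × 10³) = 0.00812 m³ = 8.12 L.

8.12 L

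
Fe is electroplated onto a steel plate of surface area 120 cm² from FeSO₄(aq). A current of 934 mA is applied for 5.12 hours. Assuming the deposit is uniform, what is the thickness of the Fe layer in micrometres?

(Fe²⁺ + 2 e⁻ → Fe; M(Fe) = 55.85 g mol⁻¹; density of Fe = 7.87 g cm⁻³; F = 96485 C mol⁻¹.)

Q = I·t = 0.9340 × 18432 = 17220 C; n(e⁻) = 0.1784 mol.
n(Fe) = n(e⁻)/2 = 0.08921 mol, so m = 0.08921 × 55.85 = 4.983 g.
Volume = m/ρ = 4.983 / 7.87 = 0.6331 cm³.
Thickness = V/A = 0.6331 / 120 = 0.00528 cm = 52.8 μm.

52.8 μm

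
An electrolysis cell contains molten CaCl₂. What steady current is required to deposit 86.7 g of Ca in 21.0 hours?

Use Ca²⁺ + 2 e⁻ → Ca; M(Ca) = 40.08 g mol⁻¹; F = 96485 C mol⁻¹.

n(Ca) = 86.7 / 40.08 = 2.163 mol.
n(e⁻) = 2 × 2.163 = 4.326 mol.
Q = n(e⁻)·F = 4.326 × 96485 = 417400 C.
I = Q/t = 417400 / 75600 s = 5.52 A.

5.52 A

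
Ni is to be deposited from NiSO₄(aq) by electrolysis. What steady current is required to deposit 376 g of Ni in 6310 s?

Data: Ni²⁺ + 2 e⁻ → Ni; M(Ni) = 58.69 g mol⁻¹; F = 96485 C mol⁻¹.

n(Ni) = 376 / 58.69 = 6.407 mol.
n(e⁻) = 2 × 6.407 = 12.81 mol.
Q = n(e⁻)·F = 12.81 × 96485 = 1236000 C.
I = Q/t = 1236000 / 6310.0 s = 196 A.

196 A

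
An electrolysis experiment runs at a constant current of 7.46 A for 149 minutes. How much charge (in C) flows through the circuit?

66700 C

Q = I·t = 7.460 A × 8940.0 s = 66700 C.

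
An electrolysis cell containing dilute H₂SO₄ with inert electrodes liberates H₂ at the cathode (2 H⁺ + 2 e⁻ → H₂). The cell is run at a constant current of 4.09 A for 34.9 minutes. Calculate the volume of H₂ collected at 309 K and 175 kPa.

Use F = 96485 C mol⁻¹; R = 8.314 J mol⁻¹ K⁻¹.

Q = I·t = 4.090 A × 2094.0 s = 8564 C.
n(e⁻) = Q/F = 8564 / 96485 = 0.08876 mol.
2 electrons are transferred per H₂ molecule, so n(H₂) = 0.08876 / 2 = 0.04438 mol.
V = nRT/P = (0.04438 × 8.314 × 309) / (175 × 10³ Pa) = 6.52 × 10⁻⁴ m³ = 0.652 L.

0.652 L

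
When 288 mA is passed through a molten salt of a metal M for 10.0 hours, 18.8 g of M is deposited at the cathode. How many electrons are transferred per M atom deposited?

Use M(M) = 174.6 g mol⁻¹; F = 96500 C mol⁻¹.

Q = I·t = 0.2880 A × 36000 s = 10370 C, so n(e⁻) = 10370/96500 = 0.1074 mol.
n(M) deposited = 18.8 / 174.6 = 0.1077 mol.
Electrons per atom = n(e⁻)/n(M) = 0.1074 / 0.1077 = 0.998 ≈ 1, so the ion is M⁺.

1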